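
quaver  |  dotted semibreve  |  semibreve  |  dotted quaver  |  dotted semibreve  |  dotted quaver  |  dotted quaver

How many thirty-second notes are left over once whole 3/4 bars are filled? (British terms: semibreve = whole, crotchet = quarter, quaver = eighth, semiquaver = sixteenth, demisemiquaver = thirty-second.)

6

One bar of 3/4 = 12 sixteenth notes.
In sixteenth notes: quaver = 2; dotted semibreve = 24; semibreve = 16; dotted quaver = 3; dotted semibreve = 24; dotted quaver = 3; dotted quaver = 3.
Altogether 2 + 24 + 16 + 3 + 24 + 3 + 3 = 75.
75 ÷ 12 = 6 complete bars with 3 sixteenth notes remaining = 6 thirty-second notes.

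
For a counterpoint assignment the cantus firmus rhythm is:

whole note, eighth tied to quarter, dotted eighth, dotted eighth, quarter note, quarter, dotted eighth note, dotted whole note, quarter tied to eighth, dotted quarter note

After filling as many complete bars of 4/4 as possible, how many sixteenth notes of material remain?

11

One bar of 4/4 = 16 sixteenth notes.
Each duration in sixteenth notes: whole note = 16; eighth tied to quarter (eighth + quarter) = 6; dotted eighth = 3; dotted eighth = 3; quarter note = 4; quarter = 4; dotted eighth note = 3; dotted whole note = 24; quarter tied to eighth (quarter + eighth) = 6; dotted quarter note = 6.
Altogether 16 + 6 + 3 + 3 + 4 + 4 + 3 + 24 + 6 + 6 = 75.
75 ÷ 16 = 4 complete bars with 11 sixteenth notes remaining.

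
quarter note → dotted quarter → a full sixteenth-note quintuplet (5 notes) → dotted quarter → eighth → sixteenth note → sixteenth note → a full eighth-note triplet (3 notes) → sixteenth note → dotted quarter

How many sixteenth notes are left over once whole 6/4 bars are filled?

One bar of 6/4 = 24 sixteenth notes.
Express everything in sixteenth notes: quarter note = 4; dotted quarter = 6; a full sixteenth-note quintuplet (5 notes) (five quintuplet sixteenths span one quarter) = 4; dotted quarter = 6; eighth = 2; sixteenth note = 1; sixteenth note = 1; a full eighth-note triplet (3 notes) (three triplet eighths span one quarter) = 4; sixteenth note = 1; dotted quarter = 6.
Sum: 4 + 6 + 4 + 6 + 2 + 1 + 1 + 4 + 1 + 6 = 35.
35 ÷ 24 = 1 complete bar with 11 sixteenth notes remaining.

11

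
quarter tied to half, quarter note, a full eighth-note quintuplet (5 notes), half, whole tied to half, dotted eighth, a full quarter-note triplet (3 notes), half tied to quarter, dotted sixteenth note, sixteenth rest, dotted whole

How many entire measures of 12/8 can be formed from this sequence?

One bar of 12/8 = 48 thirty-second notes.
In thirty-second notes: quarter tied to half (quarter + half) = 24; quarter note = 8; a full eighth-note quintuplet (5 notes) (five quintuplet eighths span one half) = 16; half = 16; whole tied to half (whole + half) = 48; dotted eighth = 6; a full quarter-note triplet (3 notes) (three triplet quarters span one half) = 16; half tied to quarter (half + quarter) = 24; dotted sixteenth note = 3; sixteenth rest = 2; dotted whole = 48.
Total: 24 + 8 + 16 + 16 + 48 + 6 + 16 + 24 + 3 + 2 + 48 = 211.
211 ÷ 48 = 4 complete bars with 19 left over.

4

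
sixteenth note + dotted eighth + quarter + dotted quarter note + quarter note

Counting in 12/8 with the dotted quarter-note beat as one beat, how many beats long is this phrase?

3

One dotted quarter-note beat = 6 sixteenth notes.
Convert each value to sixteenth notes: sixteenth note = 1; dotted eighth = 3; quarter = 4; dotted quarter note = 6; quarter note = 4.
Total: 1 + 3 + 4 + 6 + 4 = 18.
18 ÷ 6 = 3 beats.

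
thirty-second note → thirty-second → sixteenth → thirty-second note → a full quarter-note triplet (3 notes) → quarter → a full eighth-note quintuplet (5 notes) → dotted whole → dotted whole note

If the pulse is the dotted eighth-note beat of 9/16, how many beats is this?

One dotted eighth-note beat = 6 thirty-second notes.
In thirty-second notes: thirty-second note = 1; thirty-second = 1; sixteenth = 2; thirty-second note = 1; a full quarter-note triplet (3 notes) (three triplet quarters span one half) = 16; quarter = 8; a full eighth-note quintuplet (5 notes) (five quintuplet eighths span one half) = 16; dotted whole = 48; dotted whole note = 48.
Sum: 1 + 1 + 2 + 1 + 16 + 8 + 16 + 48 + 48 = 141.
141 ÷ 6 = 23.5 beats.

23.5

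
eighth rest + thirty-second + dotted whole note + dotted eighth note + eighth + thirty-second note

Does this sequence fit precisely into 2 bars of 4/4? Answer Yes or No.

One bar of 4/4 = 32 thirty-second notes, so 2 bars = 64.
Each duration in thirty-second notes: eighth rest = 4; thirty-second = 1; dotted whole note = 48; dotted eighth note = 6; eighth = 4; thirty-second note = 1.
Sum: 4 + 1 + 48 + 6 + 4 + 1 = 64.
64 equals 64, so the answer is Yes.

Yes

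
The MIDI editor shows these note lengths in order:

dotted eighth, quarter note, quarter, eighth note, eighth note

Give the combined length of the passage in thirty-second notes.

30

Convert each value to thirty-second notes: dotted eighth = 6; quarter note = 8; quarter = 8; eighth note = 4; eighth note = 4.
Altogether 6 + 8 + 8 + 4 + 4 = 30 thirty-second notes.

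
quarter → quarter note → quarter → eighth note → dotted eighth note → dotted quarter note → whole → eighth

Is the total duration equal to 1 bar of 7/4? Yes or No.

No

One bar of 7/4 = 28 sixteenth notes.
In sixteenth notes: quarter = 4; quarter note = 4; quarter = 4; eighth note = 2; dotted eighth note = 3; dotted quarter note = 6; whole = 16; eighth = 2.
Total: 4 + 4 + 4 + 2 + 3 + 6 + 16 + 2 = 41.
41 exceeds 28, so the answer is No.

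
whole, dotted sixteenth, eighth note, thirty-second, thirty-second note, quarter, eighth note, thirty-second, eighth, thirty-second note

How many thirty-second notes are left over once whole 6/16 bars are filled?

11

One bar of 6/16 = 12 thirty-second notes.
Express everything in thirty-second notes: whole = 32; dotted sixteenth = 3; eighth note = 4; thirty-second = 1; thirty-second note = 1; quarter = 8; eighth note = 4; thirty-second = 1; eighth = 4; thirty-second note = 1.
Altogether 32 + 3 + 4 + 1 + 1 + 8 + 4 + 1 + 4 + 1 = 59.
59 ÷ 12 = 4 complete bars with 11 thirty-second notes remaining.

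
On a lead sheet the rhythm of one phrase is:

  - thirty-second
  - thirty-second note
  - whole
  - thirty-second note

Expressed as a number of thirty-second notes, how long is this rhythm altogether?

In thirty-second notes: thirty-second = 1; thirty-second note = 1; whole = 32; thirty-second note = 1.
Total: 1 + 1 + 32 + 1 = 35 thirty-second notes.

35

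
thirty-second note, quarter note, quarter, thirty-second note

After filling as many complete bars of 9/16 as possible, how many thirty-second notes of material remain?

One bar of 9/16 = 18 thirty-second notes.
Each duration in thirty-second notes: thirty-second note = 1; quarter note = 8; quarter = 8; thirty-second note = 1.
Altogether 1 + 8 + 8 + 1 = 18.
18 ÷ 18 = 1 complete bar with 0 thirty-second notes remaining.

0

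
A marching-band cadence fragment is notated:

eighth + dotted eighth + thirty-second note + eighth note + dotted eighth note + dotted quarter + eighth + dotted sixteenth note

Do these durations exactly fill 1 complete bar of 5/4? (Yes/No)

One bar of 5/4 = 40 thirty-second notes.
In thirty-second notes: eighth = 4; dotted eighth = 6; thirty-second note = 1; eighth note = 4; dotted eighth note = 6; dotted quarter = 12; eighth = 4; dotted sixteenth note = 3.
Adding: 4 + 6 + 1 + 4 + 6 + 12 + 4 + 3 = 40.
40 equals 40, so the answer is Yes.

Yes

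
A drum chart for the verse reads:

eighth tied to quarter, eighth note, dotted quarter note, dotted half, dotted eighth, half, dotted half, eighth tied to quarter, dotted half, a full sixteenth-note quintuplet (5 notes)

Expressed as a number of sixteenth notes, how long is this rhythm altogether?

71

Express everything in sixteenth notes: eighth tied to quarter (eighth + quarter) = 6; eighth note = 2; dotted quarter note = 6; dotted half = 12; dotted eighth = 3; half = 8; dotted half = 12; eighth tied to quarter (eighth + quarter) = 6; dotted half = 12; a full sixteenth-note quintuplet (5 notes) (five quintuplet sixteenths span one quarter) = 4.
Sum: 6 + 2 + 6 + 12 + 3 + 8 + 12 + 6 + 12 + 4 = 71 sixteenth notes.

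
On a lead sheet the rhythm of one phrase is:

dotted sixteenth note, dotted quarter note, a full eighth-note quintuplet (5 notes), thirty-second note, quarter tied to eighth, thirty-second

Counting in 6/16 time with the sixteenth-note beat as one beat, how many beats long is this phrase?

One sixteenth-note beat = 2 thirty-second notes.
Express everything in thirty-second notes: dotted sixteenth note = 3; dotted quarter note = 12; a full eighth-note quintuplet (5 notes) (five quintuplet eighths span one half) = 16; thirty-second note = 1; quarter tied to eighth (quarter + eighth) = 12; thirty-second = 1.
Total: 3 + 12 + 16 + 1 + 12 + 1 = 45.
45 ÷ 2 = 22.5 beats.

22.5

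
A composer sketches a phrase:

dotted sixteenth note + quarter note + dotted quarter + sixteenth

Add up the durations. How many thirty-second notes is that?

Express everything in thirty-second notes: dotted sixteenth note = 3; quarter note = 8; dotted quarter = 12; sixteenth = 2.
Sum: 3 + 8 + 12 + 2 = 25 thirty-second notes.

25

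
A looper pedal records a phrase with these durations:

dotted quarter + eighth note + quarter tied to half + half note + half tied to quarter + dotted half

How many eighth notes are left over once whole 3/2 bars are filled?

2

One bar of 3/2 = 12 eighth notes.
Express everything in eighth notes: dotted quarter = 3; eighth note = 1; quarter tied to half (quarter + half) = 6; half note = 4; half tied to quarter (half + quarter) = 6; dotted half = 6.
Total: 3 + 1 + 6 + 4 + 6 + 6 = 26.
26 ÷ 12 = 2 complete bars with 2 eighth notes remaining.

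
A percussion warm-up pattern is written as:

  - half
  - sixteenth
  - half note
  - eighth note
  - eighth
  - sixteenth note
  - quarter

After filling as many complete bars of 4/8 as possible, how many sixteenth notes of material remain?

2

One bar of 4/8 = 8 sixteenth notes.
Working in sixteenth notes: half = 8; sixteenth = 1; half note = 8; eighth note = 2; eighth = 2; sixteenth note = 1; quarter = 4.
Sum: 8 + 1 + 8 + 2 + 2 + 1 + 4 = 26.
26 ÷ 8 = 3 complete bars with 2 sixteenth notes remaining.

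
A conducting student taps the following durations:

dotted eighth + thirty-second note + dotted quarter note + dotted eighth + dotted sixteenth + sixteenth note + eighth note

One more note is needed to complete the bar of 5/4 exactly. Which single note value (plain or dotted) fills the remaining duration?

The bar of 5/4 = 40 thirty-second notes.
Convert each value to thirty-second notes: dotted eighth = 6; thirty-second note = 1; dotted quarter note = 12; dotted eighth = 6; dotted sixteenth = 3; sixteenth note = 2; eighth note = 4.
Total: 6 + 1 + 12 + 6 + 3 + 2 + 4 = 34.
Remaining: 40 − 34 = 6 thirty-second notes, which is a dotted eighth note.

dotted eighth note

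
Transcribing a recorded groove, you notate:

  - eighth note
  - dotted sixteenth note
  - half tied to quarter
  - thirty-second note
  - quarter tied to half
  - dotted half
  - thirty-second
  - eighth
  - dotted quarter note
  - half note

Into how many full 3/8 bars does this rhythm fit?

9

One bar of 3/8 = 12 thirty-second notes.
Express everything in thirty-second notes: eighth note = 4; dotted sixteenth note = 3; half tied to quarter (half + quarter) = 24; thirty-second note = 1; quarter tied to half (quarter + half) = 24; dotted half = 24; thirty-second = 1; eighth = 4; dotted quarter note = 12; half note = 16.
Adding: 4 + 3 + 24 + 1 + 24 + 24 + 1 + 4 + 12 + 16 = 113.
113 ÷ 12 = 9 complete bars with 5 left over.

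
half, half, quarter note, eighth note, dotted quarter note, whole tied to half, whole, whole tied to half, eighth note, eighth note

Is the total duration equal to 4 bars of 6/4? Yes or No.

One bar of 6/4 = 12 eighth notes, so 4 bars = 48.
In eighth notes: half = 4; half = 4; quarter note = 2; eighth note = 1; dotted quarter note = 3; whole tied to half (whole + half) = 12; whole = 8; whole tied to half (whole + half) = 12; eighth note = 1; eighth note = 1.
Sum: 4 + 4 + 2 + 1 + 3 + 12 + 8 + 12 + 1 + 1 = 48.
48 equals 48, so the answer is Yes.

Yes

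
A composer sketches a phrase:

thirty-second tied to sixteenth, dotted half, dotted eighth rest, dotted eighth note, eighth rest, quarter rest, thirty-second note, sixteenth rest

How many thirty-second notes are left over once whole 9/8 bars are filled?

One bar of 9/8 = 36 thirty-second notes.
Express everything in thirty-second notes: thirty-second tied to sixteenth (thirty-second + sixteenth) = 3; dotted half = 24; dotted eighth rest = 6; dotted eighth note = 6; eighth rest = 4; quarter rest = 8; thirty-second note = 1; sixteenth rest = 2.
Adding: 3 + 24 + 6 + 6 + 4 + 8 + 1 + 2 = 54.
54 ÷ 36 = 1 complete bar with 18 thirty-second notes remaining.

18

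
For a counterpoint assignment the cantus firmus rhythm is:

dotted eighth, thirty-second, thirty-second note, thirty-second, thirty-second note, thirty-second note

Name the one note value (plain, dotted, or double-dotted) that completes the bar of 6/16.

thirty-second note

The bar of 6/16 = 12 thirty-second notes.
Working in thirty-second notes: dotted eighth = 6; thirty-second = 1; thirty-second note = 1; thirty-second = 1; thirty-second note = 1; thirty-second note = 1.
Altogether 6 + 1 + 1 + 1 + 1 + 1 = 11.
Remaining: 12 − 11 = 1 thirty-second note, which is a thirty-second note.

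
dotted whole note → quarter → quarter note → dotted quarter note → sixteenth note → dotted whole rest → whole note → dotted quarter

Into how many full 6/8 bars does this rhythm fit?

One bar of 6/8 = 12 sixteenth notes.
Convert each value to sixteenth notes: dotted whole note = 24; quarter = 4; quarter note = 4; dotted quarter note = 6; sixteenth note = 1; dotted whole rest = 24; whole note = 16; dotted quarter = 6.
Altogether 24 + 4 + 4 + 6 + 1 + 24 + 16 + 6 = 85.
85 ÷ 12 = 7 complete bars with 1 left over.

7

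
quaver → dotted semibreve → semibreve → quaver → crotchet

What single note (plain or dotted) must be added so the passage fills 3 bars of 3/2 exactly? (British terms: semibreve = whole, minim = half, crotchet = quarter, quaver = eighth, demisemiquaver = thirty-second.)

3 bars of 3/2 = 36 eighth notes.
Working in eighth notes: quaver = 1; dotted semibreve = 12; semibreve = 8; quaver = 1; crotchet = 2.
Total: 1 + 12 + 8 + 1 + 2 = 24.
Remaining: 36 − 24 = 12 eighth notes, which is a dotted whole note.

dotted whole note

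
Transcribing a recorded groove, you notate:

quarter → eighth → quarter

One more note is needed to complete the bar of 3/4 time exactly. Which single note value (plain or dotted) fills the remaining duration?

The bar of 3/4 = 6 eighth notes.
In eighth notes: quarter = 2; eighth = 1; quarter = 2.
Altogether 2 + 1 + 2 = 5.
Remaining: 6 − 5 = 1 eighth note, which is a eighth note.

eighth note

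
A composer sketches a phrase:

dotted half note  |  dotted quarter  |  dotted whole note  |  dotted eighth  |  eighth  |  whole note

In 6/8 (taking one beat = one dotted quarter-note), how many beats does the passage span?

One dotted quarter-note beat = 6 sixteenth notes.
Convert each value to sixteenth notes: dotted half note = 12; dotted quarter = 6; dotted whole note = 24; dotted eighth = 3; eighth = 2; whole note = 16.
Sum: 12 + 6 + 24 + 3 + 2 + 16 = 63.
63 ÷ 6 = 10.5 beats.

10.5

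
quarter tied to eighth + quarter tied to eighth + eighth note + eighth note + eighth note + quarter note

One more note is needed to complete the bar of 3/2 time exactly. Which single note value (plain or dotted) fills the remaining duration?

eighth note

The bar of 3/2 = 12 eighth notes.
Each duration in eighth notes: quarter tied to eighth (quarter + eighth) = 3; quarter tied to eighth (quarter + eighth) = 3; eighth note = 1; eighth note = 1; eighth note = 1; quarter note = 2.
Altogether 3 + 3 + 1 + 1 + 1 + 2 = 11.
Remaining: 12 − 11 = 1 eighth note, which is a eighth note.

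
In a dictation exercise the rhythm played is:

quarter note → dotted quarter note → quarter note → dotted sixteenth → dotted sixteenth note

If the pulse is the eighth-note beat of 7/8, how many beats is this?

8.5

One eighth-note beat = 4 thirty-second notes.
Working in thirty-second notes: quarter note = 8; dotted quarter note = 12; quarter note = 8; dotted sixteenth = 3; dotted sixteenth note = 3.
Adding: 8 + 12 + 8 + 3 + 3 = 34.
34 ÷ 4 = 8.5 beats.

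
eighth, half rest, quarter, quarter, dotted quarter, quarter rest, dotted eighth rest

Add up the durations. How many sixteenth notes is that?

In sixteenth notes: eighth = 2; half rest = 8; quarter = 4; quarter = 4; dotted quarter = 6; quarter rest = 4; dotted eighth rest = 3.
Adding: 2 + 8 + 4 + 4 + 6 + 4 + 3 = 31 sixteenth notes.

31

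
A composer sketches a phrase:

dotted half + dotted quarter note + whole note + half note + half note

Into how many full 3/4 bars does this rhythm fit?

One bar of 3/4 = 6 eighth notes.
Convert each value to eighth notes: dotted half = 6; dotted quarter note = 3; whole note = 8; half note = 4; half note = 4.
Adding: 6 + 3 + 8 + 4 + 4 = 25.
25 ÷ 6 = 4 complete bars with 1 left over.

4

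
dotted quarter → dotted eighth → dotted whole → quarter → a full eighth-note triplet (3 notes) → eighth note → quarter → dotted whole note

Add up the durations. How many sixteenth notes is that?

Working in sixteenth notes: dotted quarter = 6; dotted eighth = 3; dotted whole = 24; quarter = 4; a full eighth-note triplet (3 notes) (three triplet eighths span one quarter) = 4; eighth note = 2; quarter = 4; dotted whole note = 24.
Sum: 6 + 3 + 24 + 4 + 4 + 2 + 4 + 24 = 71 sixteenth notes.

71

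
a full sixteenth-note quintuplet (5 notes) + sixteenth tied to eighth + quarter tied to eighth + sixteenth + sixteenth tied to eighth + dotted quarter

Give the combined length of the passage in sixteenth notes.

Working in sixteenth notes: a full sixteenth-note quintuplet (5 notes) (five quintuplet sixteenths span one quarter) = 4; sixteenth tied to eighth (sixteenth + eighth) = 3; quarter tied to eighth (quarter + eighth) = 6; sixteenth = 1; sixteenth tied to eighth (sixteenth + eighth) = 3; dotted quarter = 6.
Total: 4 + 3 + 6 + 1 + 3 + 6 = 23 sixteenth notes.

23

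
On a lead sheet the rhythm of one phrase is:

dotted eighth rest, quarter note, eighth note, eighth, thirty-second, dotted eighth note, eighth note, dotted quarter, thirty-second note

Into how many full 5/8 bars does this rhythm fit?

One bar of 5/8 = 20 thirty-second notes.
Working in thirty-second notes: dotted eighth rest = 6; quarter note = 8; eighth note = 4; eighth = 4; thirty-second = 1; dotted eighth note = 6; eighth note = 4; dotted quarter = 12; thirty-second note = 1.
Altogether 6 + 8 + 4 + 4 + 1 + 6 + 4 + 12 + 1 = 46.
46 ÷ 20 = 2 complete bars with 6 left over.

2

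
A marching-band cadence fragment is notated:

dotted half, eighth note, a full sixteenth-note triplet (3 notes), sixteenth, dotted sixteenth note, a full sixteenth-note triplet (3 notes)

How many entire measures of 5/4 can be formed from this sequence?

1

One bar of 5/4 = 40 thirty-second notes.
Convert each value to thirty-second notes: dotted half = 24; eighth note = 4; a full sixteenth-note triplet (3 notes) (three triplet sixteenths span one eighth) = 4; sixteenth = 2; dotted sixteenth note = 3; a full sixteenth-note triplet (3 notes) (three triplet sixteenths span one eighth) = 4.
Adding: 24 + 4 + 4 + 2 + 3 + 4 = 41.
41 ÷ 40 = 1 complete bar with 1 left over.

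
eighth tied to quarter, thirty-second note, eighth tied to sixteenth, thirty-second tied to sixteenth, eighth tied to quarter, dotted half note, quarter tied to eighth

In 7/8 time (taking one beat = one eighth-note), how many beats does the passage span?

17.5

One eighth-note beat = 4 thirty-second notes.
In thirty-second notes: eighth tied to quarter (eighth + quarter) = 12; thirty-second note = 1; eighth tied to sixteenth (eighth + sixteenth) = 6; thirty-second tied to sixteenth (thirty-second + sixteenth) = 3; eighth tied to quarter (eighth + quarter) = 12; dotted half note = 24; quarter tied to eighth (quarter + eighth) = 12.
Sum: 12 + 1 + 6 + 3 + 12 + 24 + 12 = 70.
70 ÷ 4 = 17.5 beats.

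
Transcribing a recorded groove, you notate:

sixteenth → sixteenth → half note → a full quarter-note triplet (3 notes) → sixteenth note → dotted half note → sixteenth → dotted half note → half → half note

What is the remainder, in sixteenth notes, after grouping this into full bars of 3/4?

0

One bar of 3/4 = 12 sixteenth notes.
Working in sixteenth notes: sixteenth = 1; sixteenth = 1; half note = 8; a full quarter-note triplet (3 notes) (three triplet quarters span one half) = 8; sixteenth note = 1; dotted half note = 12; sixteenth = 1; dotted half note = 12; half = 8; half note = 8.
Adding: 1 + 1 + 8 + 8 + 1 + 12 + 1 + 12 + 8 + 8 = 60.
60 ÷ 12 = 5 complete bars with 0 sixteenth notes remaining.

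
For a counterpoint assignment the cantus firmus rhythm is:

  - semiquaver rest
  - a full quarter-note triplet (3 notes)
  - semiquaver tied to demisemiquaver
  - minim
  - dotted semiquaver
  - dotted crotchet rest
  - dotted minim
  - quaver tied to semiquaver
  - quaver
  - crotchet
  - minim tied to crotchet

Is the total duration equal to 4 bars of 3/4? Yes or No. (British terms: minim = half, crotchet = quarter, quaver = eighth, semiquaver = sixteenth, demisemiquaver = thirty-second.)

One bar of 3/4 = 24 thirty-second notes, so 4 bars = 96.
Working in thirty-second notes: semiquaver rest = 2; a full quarter-note triplet (3 notes) (three triplet quarters span one half) = 16; semiquaver tied to demisemiquaver (semiquaver + demisemiquaver) = 3; minim = 16; dotted semiquaver = 3; dotted crotchet rest = 12; dotted minim = 24; quaver tied to semiquaver (quaver + semiquaver) = 6; quaver = 4; crotchet = 8; minim tied to crotchet (minim + crotchet) = 24.
Altogether 2 + 16 + 3 + 16 + 3 + 12 + 24 + 6 + 4 + 8 + 24 = 118.
118 exceeds 96, so the answer is No.

No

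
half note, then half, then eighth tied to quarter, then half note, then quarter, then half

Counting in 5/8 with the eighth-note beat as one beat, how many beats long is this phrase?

One eighth-note beat = 2 sixteenth notes.
Convert each value to sixteenth notes: half note = 8; half = 8; eighth tied to quarter (eighth + quarter) = 6; half note = 8; quarter = 4; half = 8.
Altogether 8 + 8 + 6 + 8 + 4 + 8 = 42.
42 ÷ 2 = 21 beats.

21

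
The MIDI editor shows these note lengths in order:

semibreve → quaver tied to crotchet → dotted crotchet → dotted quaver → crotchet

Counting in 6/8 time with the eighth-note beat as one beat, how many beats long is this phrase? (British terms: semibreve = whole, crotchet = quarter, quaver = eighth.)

One eighth-note beat = 2 sixteenth notes.
Working in sixteenth notes: semibreve = 16; quaver tied to crotchet (quaver + crotchet) = 6; dotted crotchet = 6; dotted quaver = 3; crotchet = 4.
Sum: 16 + 6 + 6 + 3 + 4 = 35.
35 ÷ 2 = 17.5 beats.

17.5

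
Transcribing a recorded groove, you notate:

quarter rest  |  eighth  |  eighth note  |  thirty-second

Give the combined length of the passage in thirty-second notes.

17

Express everything in thirty-second notes: quarter rest = 8; eighth = 4; eighth note = 4; thirty-second = 1.
Adding: 8 + 4 + 4 + 1 = 17 thirty-second notes.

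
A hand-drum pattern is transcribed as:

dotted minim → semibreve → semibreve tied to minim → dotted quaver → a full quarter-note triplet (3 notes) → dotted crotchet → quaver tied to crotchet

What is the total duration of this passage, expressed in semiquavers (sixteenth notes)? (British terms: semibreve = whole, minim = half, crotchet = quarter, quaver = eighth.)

Convert each value to sixteenth notes: dotted minim = 12; semibreve = 16; semibreve tied to minim (semibreve + minim) = 24; dotted quaver = 3; a full quarter-note triplet (3 notes) (three triplet quarters span one half) = 8; dotted crotchet = 6; quaver tied to crotchet (quaver + crotchet) = 6.
Sum: 12 + 16 + 24 + 3 + 8 + 6 + 6 = 75 sixteenth notes.

75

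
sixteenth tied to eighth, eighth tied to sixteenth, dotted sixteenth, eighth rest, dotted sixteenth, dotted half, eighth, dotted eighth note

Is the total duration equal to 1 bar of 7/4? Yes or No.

Yes

One bar of 7/4 = 56 thirty-second notes.
Convert each value to thirty-second notes: sixteenth tied to eighth (sixteenth + eighth) = 6; eighth tied to sixteenth (eighth + sixteenth) = 6; dotted sixteenth = 3; eighth rest = 4; dotted sixteenth = 3; dotted half = 24; eighth = 4; dotted eighth note = 6.
Adding: 6 + 6 + 3 + 4 + 3 + 24 + 4 + 6 = 56.
56 equals 56, so the answer is Yes.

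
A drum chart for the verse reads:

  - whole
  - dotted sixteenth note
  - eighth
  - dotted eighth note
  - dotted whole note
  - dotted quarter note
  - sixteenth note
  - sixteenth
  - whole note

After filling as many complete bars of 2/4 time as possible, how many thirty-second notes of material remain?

One bar of 2/4 = 16 thirty-second notes.
In thirty-second notes: whole = 32; dotted sixteenth note = 3; eighth = 4; dotted eighth note = 6; dotted whole note = 48; dotted quarter note = 12; sixteenth note = 2; sixteenth = 2; whole note = 32.
Sum: 32 + 3 + 4 + 6 + 48 + 12 + 2 + 2 + 32 = 141.
141 ÷ 16 = 8 complete bars with 13 thirty-second notes remaining.

13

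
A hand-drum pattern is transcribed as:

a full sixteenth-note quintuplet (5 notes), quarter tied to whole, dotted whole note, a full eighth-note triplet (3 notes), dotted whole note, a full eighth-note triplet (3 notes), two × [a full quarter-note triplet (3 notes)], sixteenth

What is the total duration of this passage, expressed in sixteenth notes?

97

Working in sixteenth notes: a full sixteenth-note quintuplet (5 notes) (five quintuplet sixteenths span one quarter) = 4; quarter tied to whole (quarter + whole) = 20; dotted whole note = 24; a full eighth-note triplet (3 notes) (three triplet eighths span one quarter) = 4; dotted whole note = 24; a full eighth-note triplet (3 notes) (three triplet eighths span one quarter) = 4; a full quarter-note triplet (3 notes) (three triplet quarters span one half) = 8; a full quarter-note triplet (3 notes) (three triplet quarters span one half) = 8; sixteenth = 1.
Adding: 4 + 20 + 24 + 4 + 24 + 4 + 8 + 8 + 1 = 97 sixteenth notes.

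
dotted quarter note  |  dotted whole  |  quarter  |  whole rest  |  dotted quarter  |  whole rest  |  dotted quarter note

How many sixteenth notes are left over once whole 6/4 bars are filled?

One bar of 6/4 = 12 eighth notes.
Convert each value to eighth notes: dotted quarter note = 3; dotted whole = 12; quarter = 2; whole rest = 8; dotted quarter = 3; whole rest = 8; dotted quarter note = 3.
Altogether 3 + 12 + 2 + 8 + 3 + 8 + 3 = 39.
39 ÷ 12 = 3 complete bars with 3 eighth notes remaining = 6 sixteenth notes.

6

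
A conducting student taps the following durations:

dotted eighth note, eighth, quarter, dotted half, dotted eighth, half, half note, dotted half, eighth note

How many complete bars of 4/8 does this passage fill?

6

One bar of 4/8 = 8 sixteenth notes.
In sixteenth notes: dotted eighth note = 3; eighth = 2; quarter = 4; dotted half = 12; dotted eighth = 3; half = 8; half note = 8; dotted half = 12; eighth note = 2.
Adding: 3 + 2 + 4 + 12 + 3 + 8 + 8 + 12 + 2 = 54.
54 ÷ 8 = 6 complete bars with 6 left over.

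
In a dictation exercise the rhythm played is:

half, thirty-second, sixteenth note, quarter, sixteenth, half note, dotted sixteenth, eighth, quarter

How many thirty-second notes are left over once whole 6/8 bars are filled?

One bar of 6/8 = 24 thirty-second notes.
Working in thirty-second notes: half = 16; thirty-second = 1; sixteenth note = 2; quarter = 8; sixteenth = 2; half note = 16; dotted sixteenth = 3; eighth = 4; quarter = 8.
Adding: 16 + 1 + 2 + 8 + 2 + 16 + 3 + 4 + 8 = 60.
60 ÷ 24 = 2 complete bars with 12 thirty-second notes remaining.

12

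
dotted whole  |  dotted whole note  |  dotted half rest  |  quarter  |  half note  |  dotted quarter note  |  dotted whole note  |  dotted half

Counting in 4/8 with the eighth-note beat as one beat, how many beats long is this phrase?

One eighth-note beat = 2 sixteenth notes.
Each duration in sixteenth notes: dotted whole = 24; dotted whole note = 24; dotted half rest = 12; quarter = 4; half note = 8; dotted quarter note = 6; dotted whole note = 24; dotted half = 12.
Altogether 24 + 24 + 12 + 4 + 8 + 6 + 24 + 12 = 114.
114 ÷ 2 = 57 beats.

57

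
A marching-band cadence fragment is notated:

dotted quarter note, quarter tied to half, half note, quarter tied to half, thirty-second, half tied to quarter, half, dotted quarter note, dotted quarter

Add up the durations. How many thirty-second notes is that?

Express everything in thirty-second notes: dotted quarter note = 12; quarter tied to half (quarter + half) = 24; half note = 16; quarter tied to half (quarter + half) = 24; thirty-second = 1; half tied to quarter (half + quarter) = 24; half = 16; dotted quarter note = 12; dotted quarter = 12.
Sum: 12 + 24 + 16 + 24 + 1 + 24 + 16 + 12 + 12 = 141 thirty-second notes.

141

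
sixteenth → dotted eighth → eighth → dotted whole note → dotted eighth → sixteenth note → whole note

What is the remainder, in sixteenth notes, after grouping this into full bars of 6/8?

2

One bar of 6/8 = 12 sixteenth notes.
In sixteenth notes: sixteenth = 1; dotted eighth = 3; eighth = 2; dotted whole note = 24; dotted eighth = 3; sixteenth note = 1; whole note = 16.
Sum: 1 + 3 + 2 + 24 + 3 + 1 + 16 = 50.
50 ÷ 12 = 4 complete bars with 2 sixteenth notes remaining.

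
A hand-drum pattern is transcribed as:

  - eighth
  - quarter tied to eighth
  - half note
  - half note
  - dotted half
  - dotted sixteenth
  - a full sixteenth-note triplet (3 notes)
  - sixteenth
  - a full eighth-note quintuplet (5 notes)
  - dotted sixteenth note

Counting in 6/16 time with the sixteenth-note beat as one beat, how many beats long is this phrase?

50

One sixteenth-note beat = 2 thirty-second notes.
Each duration in thirty-second notes: eighth = 4; quarter tied to eighth (quarter + eighth) = 12; half note = 16; half note = 16; dotted half = 24; dotted sixteenth = 3; a full sixteenth-note triplet (3 notes) (three triplet sixteenths span one eighth) = 4; sixteenth = 2; a full eighth-note quintuplet (5 notes) (five quintuplet eighths span one half) = 16; dotted sixteenth note = 3.
Total: 4 + 12 + 16 + 16 + 24 + 3 + 4 + 2 + 16 + 3 = 100.
100 ÷ 2 = 50 beats.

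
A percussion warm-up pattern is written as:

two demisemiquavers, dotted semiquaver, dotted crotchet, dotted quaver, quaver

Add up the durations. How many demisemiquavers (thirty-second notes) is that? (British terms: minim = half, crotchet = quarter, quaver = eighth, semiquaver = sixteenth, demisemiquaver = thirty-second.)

27

Convert each value to thirty-second notes: demisemiquaver = 1; demisemiquaver = 1; dotted semiquaver = 3; dotted crotchet = 12; dotted quaver = 6; quaver = 4.
Sum: 1 + 1 + 3 + 12 + 6 + 4 = 27 thirty-second notes.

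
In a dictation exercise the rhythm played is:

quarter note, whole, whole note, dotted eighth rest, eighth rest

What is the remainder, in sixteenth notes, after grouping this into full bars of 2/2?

One bar of 2/2 = 16 sixteenth notes.
Convert each value to sixteenth notes: quarter note = 4; whole = 16; whole note = 16; dotted eighth rest = 3; eighth rest = 2.
Total: 4 + 16 + 16 + 3 + 2 = 41.
41 ÷ 16 = 2 complete bars with 9 sixteenth notes remaining.

9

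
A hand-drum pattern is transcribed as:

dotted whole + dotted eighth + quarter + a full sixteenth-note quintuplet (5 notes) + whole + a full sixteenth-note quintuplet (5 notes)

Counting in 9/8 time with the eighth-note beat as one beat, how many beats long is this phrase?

One eighth-note beat = 2 sixteenth notes.
Convert each value to sixteenth notes: dotted whole = 24; dotted eighth = 3; quarter = 4; a full sixteenth-note quintuplet (5 notes) (five quintuplet sixteenths span one quarter) = 4; whole = 16; a full sixteenth-note quintuplet (5 notes) (five quintuplet sixteenths span one quarter) = 4.
Adding: 24 + 3 + 4 + 4 + 16 + 4 = 55.
55 ÷ 2 = 27.5 beats.

27.5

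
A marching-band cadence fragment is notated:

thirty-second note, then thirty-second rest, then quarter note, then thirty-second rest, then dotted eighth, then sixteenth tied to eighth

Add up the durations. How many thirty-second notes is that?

23

In thirty-second notes: thirty-second note = 1; thirty-second rest = 1; quarter note = 8; thirty-second rest = 1; dotted eighth = 6; sixteenth tied to eighth (sixteenth + eighth) = 6.
Adding: 1 + 1 + 8 + 1 + 6 + 6 = 23 thirty-second notes.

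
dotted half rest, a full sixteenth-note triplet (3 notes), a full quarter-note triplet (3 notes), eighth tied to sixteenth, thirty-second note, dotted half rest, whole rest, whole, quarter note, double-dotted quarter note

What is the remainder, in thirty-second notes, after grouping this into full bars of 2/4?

One bar of 2/4 = 16 thirty-second notes.
Each duration in thirty-second notes: dotted half rest = 24; a full sixteenth-note triplet (3 notes) (three triplet sixteenths span one eighth) = 4; a full quarter-note triplet (3 notes) (three triplet quarters span one half) = 16; eighth tied to sixteenth (eighth + sixteenth) = 6; thirty-second note = 1; dotted half rest = 24; whole rest = 32; whole = 32; quarter note = 8; double-dotted quarter note = 14.
Total: 24 + 4 + 16 + 6 + 1 + 24 + 32 + 32 + 8 + 14 = 161.
161 ÷ 16 = 10 complete bars with 1 thirty-second note remaining.

1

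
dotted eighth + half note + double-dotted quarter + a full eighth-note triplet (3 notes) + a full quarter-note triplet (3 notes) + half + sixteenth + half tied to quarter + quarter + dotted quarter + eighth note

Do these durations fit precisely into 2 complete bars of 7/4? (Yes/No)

No

One bar of 7/4 = 28 sixteenth notes, so 2 bars = 56.
Working in sixteenth notes: dotted eighth = 3; half note = 8; double-dotted quarter = 7; a full eighth-note triplet (3 notes) (three triplet eighths span one quarter) = 4; a full quarter-note triplet (3 notes) (three triplet quarters span one half) = 8; half = 8; sixteenth = 1; half tied to quarter (half + quarter) = 12; quarter = 4; dotted quarter = 6; eighth note = 2.
Adding: 3 + 8 + 7 + 4 + 8 + 8 + 1 + 12 + 4 + 6 + 2 = 63.
63 exceeds 56, so the answer is No.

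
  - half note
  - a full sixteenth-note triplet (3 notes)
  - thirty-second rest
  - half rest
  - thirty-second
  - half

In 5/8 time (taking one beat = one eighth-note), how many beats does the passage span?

One eighth-note beat = 4 thirty-second notes.
Working in thirty-second notes: half note = 16; a full sixteenth-note triplet (3 notes) (three triplet sixteenths span one eighth) = 4; thirty-second rest = 1; half rest = 16; thirty-second = 1; half = 16.
Altogether 16 + 4 + 1 + 16 + 1 + 16 = 54.
54 ÷ 4 = 13.5 beats.

13.5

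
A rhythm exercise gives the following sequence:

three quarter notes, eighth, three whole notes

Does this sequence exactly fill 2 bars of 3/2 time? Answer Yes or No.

No

One bar of 3/2 = 12 eighth notes, so 2 bars = 24.
Convert each value to eighth notes: quarter note = 2; quarter note = 2; quarter note = 2; eighth = 1; whole note = 8; whole note = 8; whole note = 8.
Adding: 2 + 2 + 2 + 1 + 8 + 8 + 8 = 31.
31 exceeds 24, so the answer is No.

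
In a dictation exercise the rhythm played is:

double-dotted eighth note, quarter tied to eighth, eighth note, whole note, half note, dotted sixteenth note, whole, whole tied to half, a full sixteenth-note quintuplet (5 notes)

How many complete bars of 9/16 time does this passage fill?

One bar of 9/16 = 18 thirty-second notes.
In thirty-second notes: double-dotted eighth note = 7; quarter tied to eighth (quarter + eighth) = 12; eighth note = 4; whole note = 32; half note = 16; dotted sixteenth note = 3; whole = 32; whole tied to half (whole + half) = 48; a full sixteenth-note quintuplet (5 notes) (five quintuplet sixteenths span one quarter) = 8.
Adding: 7 + 12 + 4 + 32 + 16 + 3 + 32 + 48 + 8 = 162.
162 ÷ 18 = 9 complete bars with 0 left over.

9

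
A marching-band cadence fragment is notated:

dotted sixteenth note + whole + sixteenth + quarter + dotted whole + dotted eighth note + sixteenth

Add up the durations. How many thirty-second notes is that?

Convert each value to thirty-second notes: dotted sixteenth note = 3; whole = 32; sixteenth = 2; quarter = 8; dotted whole = 48; dotted eighth note = 6; sixteenth = 2.
Altogether 3 + 32 + 2 + 8 + 48 + 6 + 2 = 101 thirty-second notes.

101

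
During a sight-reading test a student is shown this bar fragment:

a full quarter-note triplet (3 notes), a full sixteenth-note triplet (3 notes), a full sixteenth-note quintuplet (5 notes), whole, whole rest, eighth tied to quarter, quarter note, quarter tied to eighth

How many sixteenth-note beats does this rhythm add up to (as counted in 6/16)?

One sixteenth-note beat = 2 thirty-second notes.
Express everything in thirty-second notes: a full quarter-note triplet (3 notes) (three triplet quarters span one half) = 16; a full sixteenth-note triplet (3 notes) (three triplet sixteenths span one eighth) = 4; a full sixteenth-note quintuplet (5 notes) (five quintuplet sixteenths span one quarter) = 8; whole = 32; whole rest = 32; eighth tied to quarter (eighth + quarter) = 12; quarter note = 8; quarter tied to eighth (quarter + eighth) = 12.
Sum: 16 + 4 + 8 + 32 + 32 + 12 + 8 + 12 = 124.
124 ÷ 2 = 62 beats.

62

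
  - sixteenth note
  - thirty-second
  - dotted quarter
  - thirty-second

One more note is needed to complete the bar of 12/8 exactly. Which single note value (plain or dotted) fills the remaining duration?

The bar of 12/8 = 48 thirty-second notes.
Each duration in thirty-second notes: sixteenth note = 2; thirty-second = 1; dotted quarter = 12; thirty-second = 1.
Total: 2 + 1 + 12 + 1 = 16.
Remaining: 48 − 16 = 32 thirty-second notes, which is a whole note.

whole note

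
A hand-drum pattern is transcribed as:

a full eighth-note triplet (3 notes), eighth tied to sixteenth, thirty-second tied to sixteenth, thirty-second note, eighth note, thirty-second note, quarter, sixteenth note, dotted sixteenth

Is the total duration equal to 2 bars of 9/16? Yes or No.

Yes

One bar of 9/16 = 18 thirty-second notes, so 2 bars = 36.
Each duration in thirty-second notes: a full eighth-note triplet (3 notes) (three triplet eighths span one quarter) = 8; eighth tied to sixteenth (eighth + sixteenth) = 6; thirty-second tied to sixteenth (thirty-second + sixteenth) = 3; thirty-second note = 1; eighth note = 4; thirty-second note = 1; quarter = 8; sixteenth note = 2; dotted sixteenth = 3.
Sum: 8 + 6 + 3 + 1 + 4 + 1 + 8 + 2 + 3 = 36.
36 equals 36, so the answer is Yes.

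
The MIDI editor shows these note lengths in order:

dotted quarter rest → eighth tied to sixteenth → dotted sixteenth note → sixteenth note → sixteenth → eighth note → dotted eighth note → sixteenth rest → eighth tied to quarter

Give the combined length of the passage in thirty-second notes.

In thirty-second notes: dotted quarter rest = 12; eighth tied to sixteenth (eighth + sixteenth) = 6; dotted sixteenth note = 3; sixteenth note = 2; sixteenth = 2; eighth note = 4; dotted eighth note = 6; sixteenth rest = 2; eighth tied to quarter (eighth + quarter) = 12.
Sum: 12 + 6 + 3 + 2 + 2 + 4 + 6 + 2 + 12 = 49 thirty-second notes.

49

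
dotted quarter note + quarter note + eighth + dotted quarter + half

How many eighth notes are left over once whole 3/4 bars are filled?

One bar of 3/4 = 6 eighth notes.
Convert each value to eighth notes: dotted quarter note = 3; quarter note = 2; eighth = 1; dotted quarter = 3; half = 4.
Total: 3 + 2 + 1 + 3 + 4 = 13.
13 ÷ 6 = 2 complete bars with 1 eighth note remaining.

1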